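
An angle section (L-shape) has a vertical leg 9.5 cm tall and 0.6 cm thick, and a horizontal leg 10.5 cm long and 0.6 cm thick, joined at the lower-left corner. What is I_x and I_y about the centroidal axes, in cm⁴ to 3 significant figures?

I_x ≈ 101 cm⁴, I_y ≈ 129 cm⁴

Split into non-overlapping primitives; take the origin at the lower-left of the bounding box.
Vertical leg: 0.6 × 9.5, A = 5.7 cm², y = 4.75 cm, Ī = 42.869 cm⁴.
Horizontal leg (remainder): 9.9 × 0.6, A = 5.94 cm², y = 0.3 cm, Ī = 0.1782 cm⁴.
Centroid: ȳ = ΣA·y / ΣA = 2.4791 cm.
Transfer each piece to the centroidal x-axis using Ī + A·d² with d = y − 2.4791:
  vertical leg: d = 2.2709 cm → contributes +72.263 cm⁴
  horizontal leg (remainder): d = -2.1791 cm → contributes +28.385 cm⁴
Total I = 100.65 cm⁴.
For the y-axis: x̄ = 2.9791 cm.
Repeating about the centroidal y-axis gives I_y = 128.86 cm⁴.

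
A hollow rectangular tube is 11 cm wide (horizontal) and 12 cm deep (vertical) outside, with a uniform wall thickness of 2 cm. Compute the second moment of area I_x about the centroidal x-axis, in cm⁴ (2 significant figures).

Break the section into simple shapes (no overlaps), measuring from the bottom-left corner of the bounding box.
Outer rectangle: 11 × 12, A = 132 cm², y = 6 cm, Ī = 1 584 cm⁴.
Inner void (subtracted): 7 × 8, A = 56 cm², y = 6 cm, Ī = 298.7 cm⁴.
By symmetry the centroid is at mid-height, ȳ = 6 cm.
All pieces are centred on the centroidal x-axis, so I = ΣĪ (holes subtracted) = 1 285 cm⁴.

I_x ≈ 1300 cm⁴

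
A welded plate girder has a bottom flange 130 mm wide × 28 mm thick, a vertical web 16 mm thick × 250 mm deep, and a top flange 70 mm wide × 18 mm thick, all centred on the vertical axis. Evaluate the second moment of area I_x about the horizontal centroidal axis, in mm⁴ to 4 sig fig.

I_x ≈ 1.013 × 10⁸ mm⁴

Treat the section as a set of non-overlapping primitives; coordinates are from the bounding-box lower-left.
Bottom plate: 130 × 28, A = 3 640 mm², y = 14 mm, Ī = 237 813 mm⁴.
Web plate: 16 × 250, A = 4 000 mm², y = 153 mm, Ī = 20 833 333 mm⁴.
Top plate: 70 × 18, A = 1 260 mm², y = 287 mm, Ī = 34 020 mm⁴.
Centroid: ȳ = ΣA·y / ΣA = 115.121 mm.
Transfer each piece to the horizontal centroidal axis using Ī + A·d² with d = y − 115.121:
  bottom plate: d = -101.121 mm → contributes +37 458 732 mm⁴
  web plate: d = 37.8787 mm → contributes +26 572 502 mm⁴
  top plate: d = 171.879 mm → contributes +37 257 281 mm⁴
Total I = 101 288 516 mm⁴.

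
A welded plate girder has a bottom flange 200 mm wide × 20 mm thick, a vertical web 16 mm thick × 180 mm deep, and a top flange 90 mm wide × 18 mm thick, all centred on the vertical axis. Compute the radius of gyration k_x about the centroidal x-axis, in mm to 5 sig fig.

k_x ≈ 81.944 mm

Treat the section as a set of non-overlapping primitives; coordinates are from the bounding-box lower-left.
Bottom plate: 200 × 20, A = 4 000 mm², y = 10 mm, Ī = 133333.3 mm⁴.
Web plate: 16 × 180, A = 2 880 mm², y = 110 mm, Ī = 7 776 000 mm⁴.
Top plate: 90 × 18, A = 1 620 mm², y = 209 mm, Ī = 43 740 mm⁴.
Centroid: ȳ = ΣA·y / ΣA = 81.80941 mm.
Transfer each piece to the centroidal x-axis using Ī + A·d² with d = y − 81.80941:
  bottom plate: d = -71.80941 mm → contributes +20 759 700 mm⁴
  web plate: d = 28.19059 mm → contributes +10 064 763 mm⁴
  top plate: d = 127.1906 mm → contributes +26 251 202 mm⁴
Total I = 57 075 665 mm⁴.
Radius of gyration: k = √(I/A) = √(57 075 665 / 8 500) = 81.94379 mm.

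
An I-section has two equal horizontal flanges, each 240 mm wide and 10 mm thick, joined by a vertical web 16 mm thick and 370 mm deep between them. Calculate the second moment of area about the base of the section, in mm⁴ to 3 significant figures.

Break the section into simple shapes (no overlaps), measuring from the bottom-left corner of the bounding box.
Bottom flange: 240 × 10, A = 2 400 mm², y = 5 mm, Ī = 20 000 mm⁴.
Web: 16 × 370, A = 5 920 mm², y = 195 mm, Ī = 67 537 333 mm⁴.
Top flange: 240 × 10, A = 2 400 mm², y = 385 mm, Ī = 20 000 mm⁴.
Transfer each piece to a horizontal axis along the bottom face using Ī + A·d² with d = y − 0:
  bottom flange: d = 5 mm → contributes +80 000 mm⁴
  web: d = 195 mm → contributes +292 645 333 mm⁴
  top flange: d = 385 mm → contributes +355 760 000 mm⁴
Total I = 648 485 333 mm⁴.

I_base ≈ 6.48 × 10⁸ mm⁴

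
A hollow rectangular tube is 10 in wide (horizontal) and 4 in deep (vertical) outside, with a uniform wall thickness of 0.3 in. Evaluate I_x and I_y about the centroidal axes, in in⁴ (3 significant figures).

Decompose the section into non-overlapping parts with the origin at the bottom-left of its bounding rectangle.
Outer rectangle: 10 × 4, A = 40 in², y = 2 in, Ī = 53.333 in⁴.
Inner void (subtracted): 9.4 × 3.4, A = 31.96 in², y = 2 in, Ī = 30.788 in⁴.
By symmetry the centroid is at mid-height, ȳ = 2 in.
All pieces are centred on the centroidal x-axis, so I = ΣĪ (holes subtracted) = 22.545 in⁴.
Repeating about the centroidal y-axis gives I_y = 98.001 in⁴.

I_x ≈ 22.5 in⁴, I_y ≈ 98.0 in⁴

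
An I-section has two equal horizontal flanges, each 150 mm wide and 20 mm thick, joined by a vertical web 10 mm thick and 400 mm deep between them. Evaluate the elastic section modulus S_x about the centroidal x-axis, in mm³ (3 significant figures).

Split into non-overlapping primitives; take the origin at the lower-left of the bounding box.
Bottom flange: 150 × 20, A = 3 000 mm², y = 10 mm, Ī = 100 000 mm⁴.
Web: 10 × 400, A = 4 000 mm², y = 220 mm, Ī = 53 333 333 mm⁴.
Top flange: 150 × 20, A = 3 000 mm², y = 430 mm, Ī = 100 000 mm⁴.
By symmetry the centroid is at mid-height, ȳ = 220 mm.
Transfer each piece to the centroidal x-axis using Ī + A·d² with d = y − 220:
  bottom flange: d = -210 mm → contributes +132 400 000 mm⁴
  web: d = 0 mm → contributes +53 333 333 mm⁴
  top flange: d = 210 mm → contributes +132 400 000 mm⁴
Total I = 318 133 333 mm⁴.
Extreme fibre distance c = 220 mm; S = I/c = 1 446 061 mm³.

S_x ≈ 1.45 × 10⁶ mm³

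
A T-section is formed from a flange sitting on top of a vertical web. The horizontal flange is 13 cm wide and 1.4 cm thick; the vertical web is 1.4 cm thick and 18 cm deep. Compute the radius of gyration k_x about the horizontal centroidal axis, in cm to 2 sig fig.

k_x ≈ 6.2 cm

Break the section into simple shapes (no overlaps), measuring from the bottom-left corner of the bounding box.
Flange: 13 × 1.4, A = 18.2 cm², y = 18.7 cm, Ī = 2.973 cm⁴.
Web: 1.4 × 18, A = 25.2 cm², y = 9 cm, Ī = 680.4 cm⁴.
Centroid: ȳ = ΣA·y / ΣA = 13.07 cm.
Transfer each piece to the horizontal centroidal axis using Ī + A·d² with d = y − 13.07:
  flange: d = 5.632 cm → contributes +580.3 cm⁴
  web: d = -4.068 cm → contributes +1 097 cm⁴
Total I = 1 678 cm⁴.
Radius of gyration: k = √(I/A) = √(1 678 / 43.4) = 6.217 cm.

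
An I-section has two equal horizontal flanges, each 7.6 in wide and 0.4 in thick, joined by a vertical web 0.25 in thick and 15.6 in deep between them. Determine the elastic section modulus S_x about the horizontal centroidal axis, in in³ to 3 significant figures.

S_x ≈ 57.1 in³

Split into non-overlapping primitives; take the origin at the lower-left of the bounding box.
Bottom flange: 7.6 × 0.4, A = 3.04 in², y = 0.2 in, Ī = 0.040533 in⁴.
Web: 0.25 × 15.6, A = 3.9 in², y = 8.2 in, Ī = 79.092 in⁴.
Top flange: 7.6 × 0.4, A = 3.04 in², y = 16.2 in, Ī = 0.040533 in⁴.
By symmetry the centroid is at mid-height, ȳ = 8.2 in.
Transfer each piece to the horizontal centroidal axis using Ī + A·d² with d = y − 8.2:
  bottom flange: d = -8 in → contributes +194.6 in⁴
  web: d = 0 in → contributes +79.092 in⁴
  top flange: d = 8 in → contributes +194.6 in⁴
Total I = 468.29 in⁴.
Extreme fibre distance c = 8.2 in; S = I/c = 57.109 in³.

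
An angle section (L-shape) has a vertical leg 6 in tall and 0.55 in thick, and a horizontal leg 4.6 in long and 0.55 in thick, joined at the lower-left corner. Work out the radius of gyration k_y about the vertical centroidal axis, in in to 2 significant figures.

Split into non-overlapping primitives; take the origin at the lower-left of the bounding box.
Vertical leg: 0.55 × 6, A = 3.3 in², x = 0.275 in, Ī = 0.08319 in⁴.
Horizontal leg (remainder): 4.05 × 0.55, A = 2.228 in², x = 2.575 in, Ī = 3.045 in⁴.
Centroid: x̄ = ΣA·x / ΣA = 1.202 in.
Transfer each piece to the vertical centroidal axis using Ī + A·d² with d = x − 1.202:
  vertical leg: d = -0.9269 in → contributes +2.918 in⁴
  horizontal leg (remainder): d = 1.373 in → contributes +7.245 in⁴
Total I = 10.16 in⁴.
Radius of gyration: k = √(I/A) = √(10.16 / 5.528) = 1.356 in.

k_y ≈ 1.4 in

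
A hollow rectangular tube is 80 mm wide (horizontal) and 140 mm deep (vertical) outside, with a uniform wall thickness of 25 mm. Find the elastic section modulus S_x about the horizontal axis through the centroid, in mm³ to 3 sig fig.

Break the section into simple shapes (no overlaps), measuring from the bottom-left corner of the bounding box.
Outer rectangle: 80 × 140, A = 11 200 mm², y = 70 mm, Ī = 18 293 333 mm⁴.
Inner void (subtracted): 30 × 90, A = 2 700 mm², y = 70 mm, Ī = 1 822 500 mm⁴.
By symmetry the centroid is at mid-height, ȳ = 70 mm.
All pieces are centred on the horizontal axis through the centroid, so I = ΣĪ (holes subtracted) = 16 470 833 mm⁴.
Extreme fibre distance c = 70 mm; S = I/c = 235 298 mm³.

S_x ≈ 2.35 × 10⁵ mm³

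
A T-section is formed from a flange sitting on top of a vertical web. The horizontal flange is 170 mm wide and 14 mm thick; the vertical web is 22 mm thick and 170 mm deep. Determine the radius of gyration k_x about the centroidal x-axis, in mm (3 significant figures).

k_x ≈ 59.1 mm

Break the section into simple shapes (no overlaps), measuring from the bottom-left corner of the bounding box.
Flange: 170 × 14, A = 2 380 mm², y = 177 mm, Ī = 38 873 mm⁴.
Web: 22 × 170, A = 3 740 mm², y = 85 mm, Ī = 9 007 167 mm⁴.
Centroid: ȳ = ΣA·y / ΣA = 120.78 mm.
Transfer each piece to the centroidal x-axis using Ī + A·d² with d = y − 120.78:
  flange: d = 56.222 mm → contributes +7 561 906 mm⁴
  web: d = -35.778 mm → contributes +13 794 551 mm⁴
Total I = 21 356 458 mm⁴.
Radius of gyration: k = √(I/A) = √(21 356 458 / 6 120) = 59.073 mm.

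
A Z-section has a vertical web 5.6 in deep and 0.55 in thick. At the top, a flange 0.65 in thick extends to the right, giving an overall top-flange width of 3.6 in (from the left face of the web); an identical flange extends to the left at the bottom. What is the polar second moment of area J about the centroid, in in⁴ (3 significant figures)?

Decompose the section into non-overlapping parts with the origin at the bottom-left of its bounding rectangle.
Web: 0.55 × 5.6, A = 3.08 in², y = 2.8 in, Ī = 8.0491 in⁴.
Top flange (beyond web): 3.05 × 0.65, A = 1.9825 in², y = 5.275 in, Ī = 0.069801 in⁴.
Bottom flange (beyond web): 3.05 × 0.65, A = 1.9825 in², y = 0.325 in, Ī = 0.069801 in⁴.
Centroid: ȳ = ΣA·y / ΣA = 2.8 in.
Transfer each piece to the centroidal x-axis using Ī + A·d² with d = y − 2.8:
  web: d = 0 in → contributes +8.0491 in⁴
  top flange (beyond web): d = 2.475 in → contributes +12.214 in⁴
  bottom flange (beyond web): d = -2.475 in → contributes +12.214 in⁴
Total I = 32.477 in⁴.
For the y-axis: x̄ = 3.325 in.
Repeating about the centroidal y-axis gives I_y = 15.998 in⁴.
Polar second moment: J = I_x + I_y = 48.475 in⁴.

J ≈ 48.5 in⁴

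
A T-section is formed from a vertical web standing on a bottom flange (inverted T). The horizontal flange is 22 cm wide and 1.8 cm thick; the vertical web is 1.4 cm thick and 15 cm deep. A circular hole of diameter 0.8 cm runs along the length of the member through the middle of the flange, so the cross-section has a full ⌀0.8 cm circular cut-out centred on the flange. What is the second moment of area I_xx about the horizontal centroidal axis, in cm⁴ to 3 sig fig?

I_xx ≈ 1370 cm⁴

Decompose the section into non-overlapping parts with the origin at the bottom-left of its bounding rectangle.
Flange: 22 × 1.8, A = 39.6 cm², y = 0.9 cm, Ī = 10.692 cm⁴.
Web: 1.4 × 15, A = 21 cm², y = 9.3 cm, Ī = 393.75 cm⁴.
Hole (subtracted): ⌀0.8, A = 0.50265 cm², y = 0.9 cm, Ī = 0.020106 cm⁴.
Centroid: ȳ = ΣA·y / ΣA = 3.8352 cm.
Transfer each piece to the horizontal centroidal axis using Ī + A·d² with d = y − 3.8352:
  flange: d = -2.9352 cm → contributes +351.87 cm⁴
  web: d = 5.4648 cm → contributes +1020.9 cm⁴
  hole: d = -2.9352 cm → contributes −4.3508 cm⁴
Total I = 1368.4 cm⁴.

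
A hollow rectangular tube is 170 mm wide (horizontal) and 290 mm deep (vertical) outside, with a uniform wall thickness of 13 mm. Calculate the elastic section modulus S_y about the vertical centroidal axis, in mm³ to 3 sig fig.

S_y ≈ 6.24 × 10⁵ mm³

Decompose the section into non-overlapping parts with the origin at the bottom-left of its bounding rectangle.
Outer rectangle: 170 × 290, A = 49 300 mm², x = 85 mm, Ī = 118 730 833 mm⁴.
Inner void (subtracted): 144 × 264, A = 38 016 mm², x = 85 mm, Ī = 65 691 648 mm⁴.
By symmetry the centroid is at mid-width, x̄ = 85 mm.
All pieces are centred on the vertical centroidal axis, so I = ΣĪ (holes subtracted) = 53 039 185 mm⁴.
Extreme fibre distance c = 85 mm; S = I/c = 623 990 mm³.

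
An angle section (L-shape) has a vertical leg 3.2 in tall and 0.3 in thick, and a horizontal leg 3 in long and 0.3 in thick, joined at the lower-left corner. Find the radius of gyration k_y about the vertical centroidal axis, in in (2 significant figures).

k_y ≈ 0.92 in

Break the section into simple shapes (no overlaps), measuring from the bottom-left corner of the bounding box.
Vertical leg: 0.3 × 3.2, A = 0.96 in², x = 0.15 in, Ī = 0.0072 in⁴.
Horizontal leg (remainder): 2.7 × 0.3, A = 0.81 in², x = 1.65 in, Ī = 0.4921 in⁴.
Centroid: x̄ = ΣA·x / ΣA = 0.8364 in.
Transfer each piece to the vertical centroidal axis using Ī + A·d² with d = x − 0.8364:
  vertical leg: d = -0.6864 in → contributes +0.4596 in⁴
  horizontal leg (remainder): d = 0.8136 in → contributes +1.028 in⁴
Total I = 1.488 in⁴.
Radius of gyration: k = √(I/A) = √(1.488 / 1.77) = 0.9168 in.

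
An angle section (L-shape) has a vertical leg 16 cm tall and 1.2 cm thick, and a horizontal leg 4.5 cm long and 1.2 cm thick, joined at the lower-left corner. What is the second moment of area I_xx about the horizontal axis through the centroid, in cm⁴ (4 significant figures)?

Split into non-overlapping primitives; take the origin at the lower-left of the bounding box.
Vertical leg: 1.2 × 16, A = 19.2 cm², y = 8 cm, Ī = 409.6 cm⁴.
Horizontal leg (remainder): 3.3 × 1.2, A = 3.96 cm², y = 0.6 cm, Ī = 0.4752 cm⁴.
Centroid: ȳ = ΣA·y / ΣA = 6.73472 cm.
Transfer each piece to the horizontal axis through the centroid using Ī + A·d² with d = y − 6.73472:
  vertical leg: d = 1.26528 cm → contributes +440.338 cm⁴
  horizontal leg (remainder): d = -6.13472 cm → contributes +149.509 cm⁴
Total I = 589.847 cm⁴.

I_xx ≈ 589.8 cm⁴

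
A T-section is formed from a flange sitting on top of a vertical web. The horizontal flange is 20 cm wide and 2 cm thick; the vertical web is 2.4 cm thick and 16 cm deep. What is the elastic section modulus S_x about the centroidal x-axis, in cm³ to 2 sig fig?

S_x ≈ 190 cm³

Split into non-overlapping primitives; take the origin at the lower-left of the bounding box.
Flange: 20 × 2, A = 40 cm², y = 17 cm, Ī = 13.33 cm⁴.
Web: 2.4 × 16, A = 38.4 cm², y = 8 cm, Ī = 819.2 cm⁴.
Centroid: ȳ = ΣA·y / ΣA = 12.59 cm.
Transfer each piece to the centroidal x-axis using Ī + A·d² with d = y − 12.59:
  flange: d = 4.408 cm → contributes +790.6 cm⁴
  web: d = -4.592 cm → contributes +1 629 cm⁴
Total I = 2 419 cm⁴.
Extreme fibre distance c = 12.59 cm; S = I/c = 192.1 cm³.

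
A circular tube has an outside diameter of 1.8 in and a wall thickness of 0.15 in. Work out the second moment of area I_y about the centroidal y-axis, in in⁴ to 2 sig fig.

I_y ≈ 0.27 in⁴

Treat the section as a set of non-overlapping primitives; coordinates are from the bounding-box lower-left.
Outer circle: ⌀1.8, A = 2.545 in², x = 0.9 in, Ī = 0.5153 in⁴.
Bore (subtracted): ⌀1.5, A = 1.767 in², x = 0.9 in, Ī = 0.2485 in⁴.
By symmetry the centroid is at mid-width, x̄ = 0.9 in.
All pieces are centred on the centroidal y-axis, so I = ΣĪ (holes subtracted) = 0.2668 in⁴.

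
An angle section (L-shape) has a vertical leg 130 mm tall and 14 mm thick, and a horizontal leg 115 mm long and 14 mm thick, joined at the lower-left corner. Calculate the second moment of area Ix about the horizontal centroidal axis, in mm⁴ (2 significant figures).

Break the section into simple shapes (no overlaps), measuring from the bottom-left corner of the bounding box.
Vertical leg: 14 × 130, A = 1 820 mm², y = 65 mm, Ī = 2 563 167 mm⁴.
Horizontal leg (remainder): 101 × 14, A = 1 414 mm², y = 7 mm, Ī = 23 095 mm⁴.
Centroid: ȳ = ΣA·y / ΣA = 39.64 mm.
Transfer each piece to the horizontal centroidal axis using Ī + A·d² with d = y − 39.64:
  vertical leg: d = 25.36 mm → contributes +3 733 599 mm⁴
  horizontal leg (remainder): d = -32.64 mm → contributes +1 529 592 mm⁴
Total I = 5 263 190 mm⁴.

Ix ≈ 5.3 × 10⁶ mm⁴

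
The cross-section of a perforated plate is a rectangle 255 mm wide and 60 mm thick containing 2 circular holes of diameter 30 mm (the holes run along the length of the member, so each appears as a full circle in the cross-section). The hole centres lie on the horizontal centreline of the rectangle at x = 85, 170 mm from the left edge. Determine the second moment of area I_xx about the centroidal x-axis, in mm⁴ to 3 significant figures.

Decompose the section into non-overlapping parts with the origin at the bottom-left of its bounding rectangle.
Plate: 255 × 60, A = 15 300 mm², y = 30 mm, Ī = 4 590 000 mm⁴.
Hole 1 (subtracted): ⌀30, A = 706.86 mm², y = 30 mm, Ī = 39 761 mm⁴.
Hole 2 (subtracted): ⌀30, A = 706.86 mm², y = 30 mm, Ī = 39 761 mm⁴.
By symmetry the centroid is at mid-height, ȳ = 30 mm.
All pieces are centred on the centroidal x-axis, so I = ΣĪ (holes subtracted) = 4 510 478 mm⁴.

I_xx ≈ 4.51 × 10⁶ mm⁴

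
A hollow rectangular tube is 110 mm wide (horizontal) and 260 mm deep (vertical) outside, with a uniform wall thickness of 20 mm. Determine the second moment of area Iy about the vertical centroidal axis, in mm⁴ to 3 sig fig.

Iy ≈ 2.26 × 10⁷ mm⁴

Break the section into simple shapes (no overlaps), measuring from the bottom-left corner of the bounding box.
Outer rectangle: 110 × 260, A = 28 600 mm², x = 55 mm, Ī = 28 838 333 mm⁴.
Inner void (subtracted): 70 × 220, A = 15 400 mm², x = 55 mm, Ī = 6 288 333 mm⁴.
By symmetry the centroid is at mid-width, x̄ = 55 mm.
All pieces are centred on the vertical centroidal axis, so I = ΣĪ (holes subtracted) = 22 550 000 mm⁴.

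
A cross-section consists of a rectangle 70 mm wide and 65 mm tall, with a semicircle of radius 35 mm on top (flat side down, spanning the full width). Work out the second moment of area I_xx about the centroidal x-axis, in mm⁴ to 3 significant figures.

Break the section into simple shapes (no overlaps), measuring from the bottom-left corner of the bounding box.
Rectangular body: 70 × 65, A = 4 550 mm², y = 32.5 mm, Ī = 1 601 979 mm⁴.
Semicircular cap: semicircle r = 35, A = 1924.2 mm², y = 79.854 mm, Ī = 164 704 mm⁴.
Centroid: ȳ = ΣA·y / ΣA = 46.574 mm.
Transfer each piece to the centroidal x-axis using Ī + A·d² with d = y − 46.574:
  rectangular body: d = -14.074 mm → contributes +2 503 279 mm⁴
  semicircular cap: d = 33.28 mm → contributes +2 295 908 mm⁴
Total I = 4 799 187 mm⁴.

I_xx ≈ 4.80 × 10⁶ mm⁴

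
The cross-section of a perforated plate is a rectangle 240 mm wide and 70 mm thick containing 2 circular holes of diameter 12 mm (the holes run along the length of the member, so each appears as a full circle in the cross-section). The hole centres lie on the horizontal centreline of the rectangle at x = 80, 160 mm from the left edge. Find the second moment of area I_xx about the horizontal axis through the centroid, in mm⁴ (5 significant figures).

I_xx ≈ 6.8580 × 10⁶ mm⁴

Decompose the section into non-overlapping parts with the origin at the bottom-left of its bounding rectangle.
Plate: 240 × 70, A = 16 800 mm², y = 35 mm, Ī = 6 860 000 mm⁴.
Hole 1 (subtracted): ⌀12, A = 113.0973 mm², y = 35 mm, Ī = 1017.876 mm⁴.
Hole 2 (subtracted): ⌀12, A = 113.0973 mm², y = 35 mm, Ī = 1017.876 mm⁴.
By symmetry the centroid is at mid-height, ȳ = 35 mm.
All pieces are centred on the horizontal axis through the centroid, so I = ΣĪ (holes subtracted) = 6 857 964 mm⁴.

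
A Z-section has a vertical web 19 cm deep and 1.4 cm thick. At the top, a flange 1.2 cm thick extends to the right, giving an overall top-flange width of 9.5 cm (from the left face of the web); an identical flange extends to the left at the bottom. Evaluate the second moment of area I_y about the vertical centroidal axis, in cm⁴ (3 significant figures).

Decompose the section into non-overlapping parts with the origin at the bottom-left of its bounding rectangle.
Web: 1.4 × 19, A = 26.6 cm², x = 8.8 cm, Ī = 4.3447 cm⁴.
Top flange (beyond web): 8.1 × 1.2, A = 9.72 cm², x = 13.55 cm, Ī = 53.144 cm⁴.
Bottom flange (beyond web): 8.1 × 1.2, A = 9.72 cm², x = 4.05 cm, Ī = 53.144 cm⁴.
Centroid: x̄ = ΣA·x / ΣA = 8.8 cm.
Transfer each piece to the vertical centroidal axis using Ī + A·d² with d = x − 8.8:
  web: d = 0 cm → contributes +4.3447 cm⁴
  top flange (beyond web): d = 4.75 cm → contributes +272.45 cm⁴
  bottom flange (beyond web): d = -4.75 cm → contributes +272.45 cm⁴
Total I = 549.25 cm⁴.

I_y ≈ 549 cm⁴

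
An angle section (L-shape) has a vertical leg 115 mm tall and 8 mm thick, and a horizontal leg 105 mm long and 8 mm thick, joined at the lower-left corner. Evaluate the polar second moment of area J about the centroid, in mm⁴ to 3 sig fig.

Decompose the section into non-overlapping parts with the origin at the bottom-left of its bounding rectangle.
Vertical leg: 8 × 115, A = 920 mm², y = 57.5 mm, Ī = 1 013 917 mm⁴.
Horizontal leg (remainder): 97 × 8, A = 776 mm², y = 4 mm, Ī = 4138.7 mm⁴.
Centroid: ȳ = ΣA·y / ΣA = 33.021 mm.
Transfer each piece to the centroidal x-axis using Ī + A·d² with d = y − 33.021:
  vertical leg: d = 24.479 mm → contributes +1 565 190 mm⁴
  horizontal leg (remainder): d = -29.021 mm → contributes +657 710 mm⁴
Total I = 2 222 901 mm⁴.
For the y-axis: x̄ = 28.021 mm.
Repeating about the centroidal y-axis gives I_y = 1 773 581 mm⁴.
Polar second moment: J = I_x + I_y = 3 996 481 mm⁴.

J ≈ 4.00 × 10⁶ mm⁴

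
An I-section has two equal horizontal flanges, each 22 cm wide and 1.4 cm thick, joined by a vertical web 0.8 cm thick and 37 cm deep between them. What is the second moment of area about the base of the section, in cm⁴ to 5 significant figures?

I_base ≈ 6.2211 × 10⁴ cm⁴

Treat the section as a set of non-overlapping primitives; coordinates are from the bounding-box lower-left.
Bottom flange: 22 × 1.4, A = 30.8 cm², y = 0.7 cm, Ī = 5.030667 cm⁴.
Web: 0.8 × 37, A = 29.6 cm², y = 19.9 cm, Ī = 3376.867 cm⁴.
Top flange: 22 × 1.4, A = 30.8 cm², y = 39.1 cm, Ī = 5.030667 cm⁴.
Transfer each piece to the bottom edge using Ī + A·d² with d = y − 0:
  bottom flange: d = 0.7 cm → contributes +20.12267 cm⁴
  web: d = 19.9 cm → contributes +15098.76 cm⁴
  top flange: d = 39.1 cm → contributes +47092.38 cm⁴
Total I = 62211.26 cm⁴.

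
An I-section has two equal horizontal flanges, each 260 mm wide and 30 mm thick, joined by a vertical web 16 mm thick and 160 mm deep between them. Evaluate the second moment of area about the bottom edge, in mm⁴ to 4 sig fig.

Decompose the section into non-overlapping parts with the origin at the bottom-left of its bounding rectangle.
Bottom flange: 260 × 30, A = 7 800 mm², y = 15 mm, Ī = 585 000 mm⁴.
Web: 16 × 160, A = 2 560 mm², y = 110 mm, Ī = 5 461 333 mm⁴.
Top flange: 260 × 30, A = 7 800 mm², y = 205 mm, Ī = 585 000 mm⁴.
Transfer each piece to the base of the section using Ī + A·d² with d = y − 0:
  bottom flange: d = 15 mm → contributes +2 340 000 mm⁴
  web: d = 110 mm → contributes +36 437 333 mm⁴
  top flange: d = 205 mm → contributes +328 380 000 mm⁴
Total I = 367 157 333 mm⁴.

I_base ≈ 3.672 × 10⁸ mm⁴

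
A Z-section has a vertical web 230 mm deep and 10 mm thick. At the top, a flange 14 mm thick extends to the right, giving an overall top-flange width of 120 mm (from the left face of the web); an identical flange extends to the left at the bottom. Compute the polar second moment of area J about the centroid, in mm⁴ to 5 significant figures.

J ≈ 6.0327 × 10⁷ mm⁴

Treat the section as a set of non-overlapping primitives; coordinates are from the bounding-box lower-left.
Web: 10 × 230, A = 2 300 mm², y = 115 mm, Ī = 10 139 167 mm⁴.
Top flange (beyond web): 110 × 14, A = 1 540 mm², y = 223 mm, Ī = 25153.33 mm⁴.
Bottom flange (beyond web): 110 × 14, A = 1 540 mm², y = 7 mm, Ī = 25153.33 mm⁴.
Centroid: ȳ = ΣA·y / ΣA = 115 mm.
Transfer each piece to the centroidal x-axis using Ī + A·d² with d = y − 115:
  web: d = 0 mm → contributes +10 139 167 mm⁴
  top flange (beyond web): d = 108 mm → contributes +17 987 713 mm⁴
  bottom flange (beyond web): d = -108 mm → contributes +17 987 713 mm⁴
Total I = 46 114 593 mm⁴.
For the y-axis: x̄ = 115 mm.
Repeating about the centroidal y-axis gives I_y = 14 212 833 mm⁴.
Polar second moment: J = I_x + I_y = 60 327 427 mm⁴.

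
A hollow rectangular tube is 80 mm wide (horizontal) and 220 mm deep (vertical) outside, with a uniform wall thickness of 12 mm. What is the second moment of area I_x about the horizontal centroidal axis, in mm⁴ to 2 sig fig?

Break the section into simple shapes (no overlaps), measuring from the bottom-left corner of the bounding box.
Outer rectangle: 80 × 220, A = 17 600 mm², y = 110 mm, Ī = 70 986 667 mm⁴.
Inner void (subtracted): 56 × 196, A = 10 976 mm², y = 110 mm, Ī = 35 137 835 mm⁴.
By symmetry the centroid is at mid-height, ȳ = 110 mm.
All pieces are centred on the horizontal centroidal axis, so I = ΣĪ (holes subtracted) = 35 848 832 mm⁴.

I_x ≈ 3.6 × 10⁷ mm⁴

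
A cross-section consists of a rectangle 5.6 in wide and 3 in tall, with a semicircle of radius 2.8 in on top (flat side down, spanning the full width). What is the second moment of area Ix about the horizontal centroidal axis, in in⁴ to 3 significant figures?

Split into non-overlapping primitives; take the origin at the lower-left of the bounding box.
Rectangular body: 5.6 × 3, A = 16.8 in², y = 1.5 in, Ī = 12.6 in⁴.
Semicircular cap: semicircle r = 2.8, A = 12.315 in², y = 4.1884 in, Ī = 6.7463 in⁴.
Centroid: ȳ = ΣA·y / ΣA = 2.6371 in.
Transfer each piece to the horizontal centroidal axis using Ī + A·d² with d = y − 2.6371:
  rectangular body: d = -1.1371 in → contributes +34.323 in⁴
  semicircular cap: d = 1.5512 in → contributes +36.38 in⁴
Total I = 70.704 in⁴.

Ix ≈ 70.7 in⁴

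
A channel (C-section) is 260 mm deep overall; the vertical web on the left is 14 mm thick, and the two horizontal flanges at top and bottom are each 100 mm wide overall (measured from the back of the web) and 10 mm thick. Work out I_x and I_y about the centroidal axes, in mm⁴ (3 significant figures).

I_x ≈ 4.74 × 10⁷ mm⁴, I_y ≈ 4.04 × 10⁶ mm⁴

Split into non-overlapping primitives; take the origin at the lower-left of the bounding box.
Web: 14 × 260, A = 3 640 mm², y = 130 mm, Ī = 20 505 333 mm⁴.
Top flange (beyond web): 86 × 10, A = 860 mm², y = 255 mm, Ī = 7166.7 mm⁴.
Bottom flange (beyond web): 86 × 10, A = 860 mm², y = 5 mm, Ī = 7166.7 mm⁴.
By symmetry the centroid is at mid-height, ȳ = 130 mm.
Transfer each piece to the centroidal x-axis using Ī + A·d² with d = y − 130:
  web: d = 0 mm → contributes +20 505 333 mm⁴
  top flange (beyond web): d = 125 mm → contributes +13 444 667 mm⁴
  bottom flange (beyond web): d = -125 mm → contributes +13 444 667 mm⁴
Total I = 47 394 667 mm⁴.
For the y-axis: x̄ = 23.045 mm.
Repeating about the centroidal y-axis gives I_y = 4 039 696 mm⁴.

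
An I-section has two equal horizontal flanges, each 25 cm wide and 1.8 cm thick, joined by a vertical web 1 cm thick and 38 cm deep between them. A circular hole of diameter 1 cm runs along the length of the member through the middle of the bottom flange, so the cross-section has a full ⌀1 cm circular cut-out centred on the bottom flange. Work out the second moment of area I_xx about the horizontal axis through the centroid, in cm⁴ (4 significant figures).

Decompose the section into non-overlapping parts with the origin at the bottom-left of its bounding rectangle.
Bottom flange: 25 × 1.8, A = 45 cm², y = 0.9 cm, Ī = 12.15 cm⁴.
Web: 1 × 38, A = 38 cm², y = 20.8 cm, Ī = 4572.67 cm⁴.
Top flange: 25 × 1.8, A = 45 cm², y = 40.7 cm, Ī = 12.15 cm⁴.
Hole (subtracted): ⌀1, A = 0.785398 cm², y = 0.9 cm, Ī = 0.0490874 cm⁴.
Centroid: ȳ = ΣA·y / ΣA = 20.9229 cm.
Transfer each piece to the horizontal axis through the centroid using Ī + A·d² with d = y − 20.9229:
  bottom flange: d = -20.0229 cm → contributes +18053.3 cm⁴
  web: d = -0.122859 cm → contributes +4573.24 cm⁴
  top flange: d = 19.7771 cm → contributes +17613.2 cm⁴
  hole: d = -20.0229 cm → contributes −314.927 cm⁴
Total I = 39924.9 cm⁴.

I_xx ≈ 3.992 × 10⁴ cm⁴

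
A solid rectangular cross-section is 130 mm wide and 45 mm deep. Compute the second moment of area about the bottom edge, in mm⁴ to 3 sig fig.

The section: 130 × 45, A = 5 850 mm², y = 22.5 mm, Ī = 987 188 mm⁴.
Transfer it to the bottom edge using Ī + A·d² with d = y − 0:
  the section: d = 22.5 mm → contributes +3 948 750 mm⁴
Total I = 3 948 750 mm⁴.

I_base ≈ 3.95 × 10⁶ mm⁴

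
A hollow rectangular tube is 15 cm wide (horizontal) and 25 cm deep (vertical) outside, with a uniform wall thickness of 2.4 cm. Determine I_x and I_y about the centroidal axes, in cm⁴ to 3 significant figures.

I_x ≈ 1.25 × 10⁴ cm⁴, I_y ≈ 5240 cm⁴

Split into non-overlapping primitives; take the origin at the lower-left of the bounding box.
Outer rectangle: 15 × 25, A = 375 cm², y = 12.5 cm, Ī = 19 531 cm⁴.
Inner void (subtracted): 10.2 × 20.2, A = 206.04 cm², y = 12.5 cm, Ī = 7 006 cm⁴.
By symmetry the centroid is at mid-height, ȳ = 12.5 cm.
All pieces are centred on the centroidal x-axis, so I = ΣĪ (holes subtracted) = 12 525 cm⁴.
Repeating about the centroidal y-axis gives I_y = 5244.9 cm⁴.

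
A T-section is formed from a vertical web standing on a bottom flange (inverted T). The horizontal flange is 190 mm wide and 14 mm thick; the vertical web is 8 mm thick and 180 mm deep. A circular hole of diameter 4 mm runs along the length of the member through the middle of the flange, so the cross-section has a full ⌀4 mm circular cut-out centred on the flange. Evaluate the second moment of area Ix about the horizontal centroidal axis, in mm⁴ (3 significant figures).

Ix ≈ 1.27 × 10⁷ mm⁴

Break the section into simple shapes (no overlaps), measuring from the bottom-left corner of the bounding box.
Flange: 190 × 14, A = 2 660 mm², y = 7 mm, Ī = 43 447 mm⁴.
Web: 8 × 180, A = 1 440 mm², y = 104 mm, Ī = 3 888 000 mm⁴.
Hole (subtracted): ⌀4, A = 12.566 mm², y = 7 mm, Ī = 12.566 mm⁴.
Centroid: ȳ = ΣA·y / ΣA = 41.173 mm.
Transfer each piece to the horizontal centroidal axis using Ī + A·d² with d = y − 41.173:
  flange: d = -34.173 mm → contributes +3 149 784 mm⁴
  web: d = 62.827 mm → contributes +9 572 008 mm⁴
  hole: d = -34.173 mm → contributes −14 688 mm⁴
Total I = 12 707 105 mm⁴.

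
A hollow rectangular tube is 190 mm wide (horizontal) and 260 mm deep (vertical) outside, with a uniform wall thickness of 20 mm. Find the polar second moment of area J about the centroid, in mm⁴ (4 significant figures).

Split into non-overlapping primitives; take the origin at the lower-left of the bounding box.
Outer rectangle: 190 × 260, A = 49 400 mm², y = 130 mm, Ī = 278 286 667 mm⁴.
Inner void (subtracted): 150 × 220, A = 33 000 mm², y = 130 mm, Ī = 133 100 000 mm⁴.
By symmetry the centroid is at mid-height, ȳ = 130 mm.
All pieces are centred on the centroidal x-axis, so I = ΣĪ (holes subtracted) = 145 186 667 mm⁴.
Repeating about the centroidal y-axis gives I_y = 86 736 667 mm⁴.
Polar second moment: J = I_x + I_y = 231 923 333 mm⁴.

J ≈ 2.319 × 10⁸ mm⁴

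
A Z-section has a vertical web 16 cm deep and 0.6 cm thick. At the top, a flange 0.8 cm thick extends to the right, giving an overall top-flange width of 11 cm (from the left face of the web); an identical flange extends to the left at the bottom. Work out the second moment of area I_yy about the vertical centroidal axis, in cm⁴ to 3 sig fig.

Treat the section as a set of non-overlapping primitives; coordinates are from the bounding-box lower-left.
Web: 0.6 × 16, A = 9.6 cm², x = 10.7 cm, Ī = 0.288 cm⁴.
Top flange (beyond web): 10.4 × 0.8, A = 8.32 cm², x = 16.2 cm, Ī = 74.991 cm⁴.
Bottom flange (beyond web): 10.4 × 0.8, A = 8.32 cm², x = 5.2 cm, Ī = 74.991 cm⁴.
Centroid: x̄ = ΣA·x / ΣA = 10.7 cm.
Transfer each piece to the vertical centroidal axis using Ī + A·d² with d = x − 10.7:
  web: d = 0 cm → contributes +0.288 cm⁴
  top flange (beyond web): d = 5.5 cm → contributes +326.67 cm⁴
  bottom flange (beyond web): d = -5.5 cm → contributes +326.67 cm⁴
Total I = 653.63 cm⁴.

I_yy ≈ 654 cm⁴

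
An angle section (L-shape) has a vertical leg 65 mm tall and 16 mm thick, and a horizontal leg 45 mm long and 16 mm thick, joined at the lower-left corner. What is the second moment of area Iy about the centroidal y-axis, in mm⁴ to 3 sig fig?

Iy ≈ 2.17 × 10⁵ mm⁴

Break the section into simple shapes (no overlaps), measuring from the bottom-left corner of the bounding box.
Vertical leg: 16 × 65, A = 1 040 mm², x = 8 mm, Ī = 22 187 mm⁴.
Horizontal leg (remainder): 29 × 16, A = 464 mm², x = 30.5 mm, Ī = 32 519 mm⁴.
Centroid: x̄ = ΣA·x / ΣA = 14.941 mm.
Transfer each piece to the centroidal y-axis using Ī + A·d² with d = x − 14.941:
  vertical leg: d = -6.9415 mm → contributes +72 298 mm⁴
  horizontal leg (remainder): d = 15.559 mm → contributes +144 838 mm⁴
Total I = 217 136 mm⁴.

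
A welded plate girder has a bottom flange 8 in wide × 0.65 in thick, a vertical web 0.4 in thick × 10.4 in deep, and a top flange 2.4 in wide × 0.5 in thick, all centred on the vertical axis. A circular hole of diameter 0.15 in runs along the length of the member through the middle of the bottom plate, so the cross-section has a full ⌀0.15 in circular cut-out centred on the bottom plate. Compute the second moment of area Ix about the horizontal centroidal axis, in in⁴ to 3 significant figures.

Ix ≈ 185 in⁴

Split into non-overlapping primitives; take the origin at the lower-left of the bounding box.
Bottom plate: 8 × 0.65, A = 5.2 in², y = 0.325 in, Ī = 0.18308 in⁴.
Web plate: 0.4 × 10.4, A = 4.16 in², y = 5.85 in, Ī = 37.495 in⁴.
Top plate: 2.4 × 0.5, A = 1.2 in², y = 11.3 in, Ī = 0.025 in⁴.
Hole (subtracted): ⌀0.15, A = 0.017671 in², y = 0.325 in, Ī = 0.00002485 in⁴.
Centroid: ȳ = ΣA·y / ΣA = 3.7544 in.
Transfer each piece to the horizontal centroidal axis using Ī + A·d² with d = y − 3.7544:
  bottom plate: d = -3.4294 in → contributes +61.34 in⁴
  web plate: d = 2.0956 in → contributes +55.764 in⁴
  top plate: d = 7.5456 in → contributes +68.348 in⁴
  hole: d = -3.4294 in → contributes −0.20786 in⁴
Total I = 185.24 in⁴.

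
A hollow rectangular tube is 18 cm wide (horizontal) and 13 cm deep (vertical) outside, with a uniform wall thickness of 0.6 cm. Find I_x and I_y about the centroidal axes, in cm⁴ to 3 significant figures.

Decompose the section into non-overlapping parts with the origin at the bottom-left of its bounding rectangle.
Outer rectangle: 18 × 13, A = 234 cm², y = 6.5 cm, Ī = 3295.5 cm⁴.
Inner void (subtracted): 16.8 × 11.8, A = 198.24 cm², y = 6.5 cm, Ī = 2300.2 cm⁴.
By symmetry the centroid is at mid-height, ȳ = 6.5 cm.
All pieces are centred on the centroidal x-axis, so I = ΣĪ (holes subtracted) = 995.26 cm⁴.
Repeating about the centroidal y-axis gives I_y = 1655.4 cm⁴.

I_x ≈ 995 cm⁴, I_y ≈ 1660 cm⁴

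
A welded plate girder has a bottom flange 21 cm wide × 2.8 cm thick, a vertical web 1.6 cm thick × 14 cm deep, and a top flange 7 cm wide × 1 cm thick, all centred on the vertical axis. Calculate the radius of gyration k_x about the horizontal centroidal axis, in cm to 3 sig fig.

k_x ≈ 5.57 cm

Treat the section as a set of non-overlapping primitives; coordinates are from the bounding-box lower-left.
Bottom plate: 21 × 2.8, A = 58.8 cm², y = 1.4 cm, Ī = 38.416 cm⁴.
Web plate: 1.6 × 14, A = 22.4 cm², y = 9.8 cm, Ī = 365.87 cm⁴.
Top plate: 7 × 1, A = 7 cm², y = 17.3 cm, Ī = 0.58333 cm⁴.
Centroid: ȳ = ΣA·y / ΣA = 4.7952 cm.
Transfer each piece to the horizontal centroidal axis using Ī + A·d² with d = y − 4.7952:
  bottom plate: d = -3.3952 cm → contributes +716.24 cm⁴
  web plate: d = 5.0048 cm → contributes +926.93 cm⁴
  top plate: d = 12.505 cm → contributes +1095.2 cm⁴
Total I = 2738.3 cm⁴.
Radius of gyration: k = √(I/A) = √(2738.3 / 88.2) = 5.572 cm.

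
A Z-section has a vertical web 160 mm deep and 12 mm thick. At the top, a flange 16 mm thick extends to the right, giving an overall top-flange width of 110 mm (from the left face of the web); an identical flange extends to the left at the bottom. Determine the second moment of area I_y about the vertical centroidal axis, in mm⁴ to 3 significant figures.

Break the section into simple shapes (no overlaps), measuring from the bottom-left corner of the bounding box.
Web: 12 × 160, A = 1 920 mm², x = 104 mm, Ī = 23 040 mm⁴.
Top flange (beyond web): 98 × 16, A = 1 568 mm², x = 159 mm, Ī = 1 254 923 mm⁴.
Bottom flange (beyond web): 98 × 16, A = 1 568 mm², x = 49 mm, Ī = 1 254 923 mm⁴.
Centroid: x̄ = ΣA·x / ΣA = 104 mm.
Transfer each piece to the vertical centroidal axis using Ī + A·d² with d = x − 104:
  web: d = 0 mm → contributes +23 040 mm⁴
  top flange (beyond web): d = 55 mm → contributes +5 998 123 mm⁴
  bottom flange (beyond web): d = -55 mm → contributes +5 998 123 mm⁴
Total I = 12 019 285 mm⁴.

I_y ≈ 1.20 × 10⁷ mm⁴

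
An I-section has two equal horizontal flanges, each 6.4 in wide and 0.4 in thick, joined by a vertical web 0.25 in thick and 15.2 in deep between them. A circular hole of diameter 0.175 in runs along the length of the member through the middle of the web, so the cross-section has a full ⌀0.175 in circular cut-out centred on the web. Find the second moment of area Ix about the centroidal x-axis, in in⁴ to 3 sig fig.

Ix ≈ 385 in⁴

Split into non-overlapping primitives; take the origin at the lower-left of the bounding box.
Bottom flange: 6.4 × 0.4, A = 2.56 in², y = 0.2 in, Ī = 0.034133 in⁴.
Web: 0.25 × 15.2, A = 3.8 in², y = 8 in, Ī = 73.163 in⁴.
Top flange: 6.4 × 0.4, A = 2.56 in², y = 15.8 in, Ī = 0.034133 in⁴.
Hole (subtracted): ⌀0.175, A = 0.024053 in², y = 8 in, Ī = 0.000046039 in⁴.
By symmetry the centroid is at mid-height, ȳ = 8 in.
Transfer each piece to the centroidal x-axis using Ī + A·d² with d = y − 8:
  bottom flange: d = -7.8 in → contributes +155.78 in⁴
  web: d = 0 in → contributes +73.163 in⁴
  top flange: d = 7.8 in → contributes +155.78 in⁴
  hole: d = 0 in → contributes −0.000046039 in⁴
Total I = 384.73 in⁴.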